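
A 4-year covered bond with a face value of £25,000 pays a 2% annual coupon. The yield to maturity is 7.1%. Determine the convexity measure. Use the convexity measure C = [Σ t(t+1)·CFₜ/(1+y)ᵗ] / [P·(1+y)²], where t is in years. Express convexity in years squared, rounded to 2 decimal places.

16.69

With y = 0.071:
  t   CF        PV=CF/(1+0.071)^t    t·PV        t(t+1)·PV
  1       500.00       466.8534       466.8534         933.7068
  2       500.00       435.9042       871.8084       2,615.4253
  3       500.00       407.0067     1,221.0202       4,884.0808
  4    25,500.00    19,381.2729    77,525.0917     387,625.4583
  Σ                 20,691.0373    80,084.7737     396,058.6712
P = 20,691.0373.
Convexity = Σ t(t+1)·PV / [P·(1+y)²] = 396,058.6712 / (20,691.0373 × 1.147041) = 16.68777.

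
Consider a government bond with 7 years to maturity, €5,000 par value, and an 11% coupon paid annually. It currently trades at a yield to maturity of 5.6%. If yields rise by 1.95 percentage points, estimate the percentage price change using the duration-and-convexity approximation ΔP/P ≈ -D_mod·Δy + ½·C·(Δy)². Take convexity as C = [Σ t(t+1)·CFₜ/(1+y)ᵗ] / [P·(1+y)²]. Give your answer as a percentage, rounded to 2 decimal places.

With y = 0.056:
  t   CF        PV=CF/(1+0.056)^t    t·PV        t(t+1)·PV
  1       550.00       520.8333       520.8333       1,041.6667
  2       550.00       493.2134       986.4268       2,959.2803
  3       550.00       467.0581     1,401.1744       5,604.6975
  4       550.00       442.2899     1,769.1596       8,845.7979
  5       550.00       418.8351     2,094.1756      12,565.0538
  6       550.00       396.6242     2,379.7450      16,658.2153
  7     5,550.00     3,790.0554    26,530.3877     212,243.1012
  Σ                  6,528.9094    35,681.9024     259,917.8127
P = 6,528.9094; D_Mac = 5.46522 yrs; D_mod = 5.17539 yrs; C = 35.69995.
Duration effect: -5.17539 × (+0.0195) = -0.100920
Convexity effect: 0.5 × 35.69995 × (0.0195)² = +0.0067875
ΔP/P ≈ -0.100920 + 0.0067875 = -0.094133 = -9.4133%.

-9.41%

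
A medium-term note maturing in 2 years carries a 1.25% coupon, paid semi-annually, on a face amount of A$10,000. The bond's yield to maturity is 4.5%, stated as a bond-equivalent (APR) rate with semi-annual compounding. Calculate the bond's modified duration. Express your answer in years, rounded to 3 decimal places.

Periodic yield y = 0.0225. First find Macaulay duration:
  t   CF        PV=CF/(1+0.0225)^t    t·PV
  1        62.50        61.1247        61.1247
  2        62.50        59.7797       119.5593
  3        62.50        58.4642       175.3926
  4    10,062.50     9,205.6112    36,822.4446
  Σ                  9,384.9797    37,178.5213
P = 9,384.9797; Macaulay duration = 37,178.5213 / 9,384.9797 = 3.96149 half-year periods = 1.98075 years.
Modified duration = D_Mac / (1 + y) = 1.98075 / 1.0225 = 1.93716 years.

1.937 years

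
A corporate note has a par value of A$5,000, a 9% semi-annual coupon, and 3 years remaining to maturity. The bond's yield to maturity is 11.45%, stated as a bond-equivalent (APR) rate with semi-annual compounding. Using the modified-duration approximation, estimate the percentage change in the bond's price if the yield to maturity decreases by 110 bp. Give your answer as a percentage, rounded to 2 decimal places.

Periodic yield y = 0.05725. Modified duration first:
  t   CF        PV=CF/(1+0.05725)^t    t·PV
  1       225.00       212.8163       212.8163
  2       225.00       201.2923       402.5846
  3       225.00       190.3923       571.1770
  4       225.00       180.0826       720.3304
  5       225.00       170.3311       851.6557
  6     5,225.00     3,741.2793    22,447.6758
  Σ                  4,696.1939    25,206.2397
P = 4,696.1939; D_Mac = 5.36738 half-year periods = 2.68369 yrs; D_mod = 2.68369/(1+0.05725) = 2.53837 yrs.
ΔP/P ≈ -D_mod · Δy = -2.53837 × (-0.011) = +0.027922 = +2.7922%.

+2.79%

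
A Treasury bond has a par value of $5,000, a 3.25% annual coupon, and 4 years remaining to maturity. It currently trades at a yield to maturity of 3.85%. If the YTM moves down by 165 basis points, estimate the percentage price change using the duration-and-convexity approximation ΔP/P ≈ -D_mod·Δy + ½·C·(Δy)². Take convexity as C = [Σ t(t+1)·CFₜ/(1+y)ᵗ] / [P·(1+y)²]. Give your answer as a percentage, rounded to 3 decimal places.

With y = 0.0385:
  t   CF        PV=CF/(1+0.0385)^t    t·PV        t(t+1)·PV
  1       162.50       156.4757       156.4757         312.9514
  2       162.50       150.6747       301.3494         904.0483
  3       162.50       145.0888       435.2664       1,741.0655
  4     5,162.50     4,438.4779    17,753.9116      88,769.5579
  Σ                  4,890.7171    18,647.0031      91,727.6230
P = 4,890.7171; D_Mac = 3.81273 yrs; D_mod = 3.67139 yrs; C = 17.39060.
Duration effect: -3.67139 × (-0.0165) = +0.060578
Convexity effect: 0.5 × 17.39060 × (-0.0165)² = +0.0023673
ΔP/P ≈ +0.060578 + 0.0023673 = +0.062945 = +6.2945%.

+6.295%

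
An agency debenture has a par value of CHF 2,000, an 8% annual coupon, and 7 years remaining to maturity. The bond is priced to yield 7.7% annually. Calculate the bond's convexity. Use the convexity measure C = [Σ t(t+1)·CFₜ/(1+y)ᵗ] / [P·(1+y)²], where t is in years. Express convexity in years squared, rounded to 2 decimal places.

With y = 0.077:
  t   CF        PV=CF/(1+0.077)^t    t·PV        t(t+1)·PV
  1       160.00       148.5608       148.5608         297.1216
  2       160.00       137.9395       275.8790         827.6369
  3       160.00       128.0775       384.2325       1,536.9301
  4       160.00       118.9206       475.6825       2,378.4124
  5       160.00       110.4184       552.0920       3,312.5521
  6       160.00       102.5241       615.1443       4,306.0102
  7     2,160.00     1,285.1204     8,995.8430      71,966.7441
  Σ                  2,031.5613    11,447.4341      84,625.4075
P = 2,031.5613.
Convexity = Σ t(t+1)·PV / [P·(1+y)²] = 84,625.4075 / (2,031.5613 × 1.159929) = 35.91199.

35.91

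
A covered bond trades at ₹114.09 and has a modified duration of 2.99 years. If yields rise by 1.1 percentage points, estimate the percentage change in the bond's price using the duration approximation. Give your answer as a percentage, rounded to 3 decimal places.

Duration approximation: ΔP/P ≈ -D_mod · Δy = -2.99 × (+0.011) = -0.032890.
As a percentage: -3.2890%.

-3.289%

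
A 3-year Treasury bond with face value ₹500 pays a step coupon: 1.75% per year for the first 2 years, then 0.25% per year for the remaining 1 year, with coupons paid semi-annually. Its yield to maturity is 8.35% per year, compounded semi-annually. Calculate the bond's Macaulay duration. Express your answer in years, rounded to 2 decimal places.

Periodic yield y = 0.04175. Discount each cash flow and weight by its period:
  t   CF        PV=CF/(1+0.04175)^t    t·PV
  1        4.375         4.1997         4.1997
  2        4.375         4.0314         8.0627
  3        4.375         3.8698        11.6094
  4        4.375         3.7147        14.8588
  5        0.625         0.5094         2.5470
  6      500.625       391.6801     2,350.0804
  Σ                    408.0050     2,391.3580
Price P = Σ PV = 408.0050.
Macaulay duration = Σ(t·PV) / P = 2,391.3580 / 408.0050 = 5.86110 half-year periods.
In years: 5.86110 / 2 = 2.93055 years.

2.93 years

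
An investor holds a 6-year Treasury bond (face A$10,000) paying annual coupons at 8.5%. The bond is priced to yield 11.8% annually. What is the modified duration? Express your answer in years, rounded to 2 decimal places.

Periodic yield y = 0.118. First find Macaulay duration:
  t   CF        PV=CF/(1+0.118)^t    t·PV
  1       850.00       760.2862       760.2862
  2       850.00       680.0413     1,360.0827
  3       850.00       608.2660     1,824.7979
  4       850.00       544.0662     2,176.2646
  5       850.00       486.6424     2,433.2118
  6    10,850.00     5,556.2134    33,337.2804
  Σ                  8,635.5154    41,891.9236
P = 8,635.5154; Macaulay duration = 41,891.9236 / 8,635.5154 = 4.85112 years.
Modified duration = D_Mac / (1 + y) = 4.85112 / 1.118 = 4.33911 years.

4.34 years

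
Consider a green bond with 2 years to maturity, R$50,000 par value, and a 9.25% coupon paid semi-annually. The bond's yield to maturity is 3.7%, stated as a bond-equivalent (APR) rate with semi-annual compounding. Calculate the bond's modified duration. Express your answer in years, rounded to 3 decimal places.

1.844 years

Periodic yield y = 0.0185. First find Macaulay duration:
  t   CF        PV=CF/(1+0.0185)^t    t·PV
  1     2,312.50     2,270.4958     2,270.4958
  2     2,312.50     2,229.2546     4,458.5092
  3     2,312.50     2,188.7625     6,566.2875
  4    52,312.50    48,613.9984   194,455.9934
  Σ                 55,302.5113   207,751.2860
P = 55,302.5113; Macaulay duration = 207,751.2860 / 55,302.5113 = 3.75663 half-year periods = 1.87832 years.
Modified duration = D_Mac / (1 + y) = 1.87832 / 1.0185 = 1.84420 years.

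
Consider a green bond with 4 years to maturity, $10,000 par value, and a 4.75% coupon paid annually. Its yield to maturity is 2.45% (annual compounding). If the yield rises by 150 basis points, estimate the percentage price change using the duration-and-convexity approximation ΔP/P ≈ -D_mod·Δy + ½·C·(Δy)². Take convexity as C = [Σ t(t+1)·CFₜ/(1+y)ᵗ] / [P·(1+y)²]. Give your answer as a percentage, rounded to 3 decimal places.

With y = 0.0245:
  t   CF        PV=CF/(1+0.0245)^t    t·PV        t(t+1)·PV
  1       475.00       463.6408       463.6408         927.2816
  2       475.00       452.5532       905.1065       2,715.3195
  3       475.00       441.7308     1,325.1925       5,300.7701
  4    10,475.00     9,508.3724    38,033.4894     190,167.4471
  Σ                 10,866.2972    40,727.4292     199,110.8183
P = 10,866.2972; D_Mac = 3.74805 yrs; D_mod = 3.65842 yrs; C = 17.45779.
Duration effect: -3.65842 × (+0.015) = -0.054876
Convexity effect: 0.5 × 17.45779 × (0.015)² = +0.0019640
ΔP/P ≈ -0.054876 + 0.0019640 = -0.052912 = -5.2912%.

-5.291%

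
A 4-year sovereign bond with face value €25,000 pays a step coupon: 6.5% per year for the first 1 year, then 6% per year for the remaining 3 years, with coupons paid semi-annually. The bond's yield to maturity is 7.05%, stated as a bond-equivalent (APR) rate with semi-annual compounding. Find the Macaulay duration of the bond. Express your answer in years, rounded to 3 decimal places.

3.593 years

Periodic yield y = 0.03525. Discount each cash flow and weight by its period:
  t   CF        PV=CF/(1+0.03525)^t    t·PV
  1       812.50       784.8346       784.8346
  2       812.50       758.1112     1,516.2223
  3       750.00       675.9671     2,027.9012
  4       750.00       652.9506     2,611.8023
  5       750.00       630.7178     3,153.5889
  6       750.00       609.2420     3,655.4519
  7       750.00       588.4975     4,119.4822
  8    25,750.00    19,517.1015   156,136.8117
  Σ                 24,217.4221   174,006.0952
Price P = Σ PV = 24,217.4221.
Macaulay duration = Σ(t·PV) / P = 174,006.0952 / 24,217.4221 = 7.18516 half-year periods.
In years: 7.18516 / 2 = 3.59258 years.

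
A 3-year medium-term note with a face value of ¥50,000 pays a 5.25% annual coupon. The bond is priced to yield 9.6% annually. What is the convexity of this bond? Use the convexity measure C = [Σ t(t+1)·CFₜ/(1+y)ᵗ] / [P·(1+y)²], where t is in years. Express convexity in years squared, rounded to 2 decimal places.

9.30

With y = 0.096:
  t   CF        PV=CF/(1+0.096)^t    t·PV        t(t+1)·PV
  1     2,625.00     2,395.0730     2,395.0730       4,790.1460
  2     2,625.00     2,185.2856     4,370.5712      13,111.7135
  3    52,625.00    39,972.4204   119,917.2612     479,669.0449
  Σ                 44,552.7790   126,682.9054     497,570.9043
P = 44,552.7790.
Convexity = Σ t(t+1)·PV / [P·(1+y)²] = 497,570.9043 / (44,552.7790 × 1.201216) = 9.29735.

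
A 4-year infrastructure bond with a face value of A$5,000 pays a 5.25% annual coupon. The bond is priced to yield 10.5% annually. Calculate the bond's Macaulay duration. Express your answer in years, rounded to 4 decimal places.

Periodic yield y = 0.105. Discount each cash flow and weight by its year:
  t   CF        PV=CF/(1+0.105)^t    t·PV
  1       262.50       237.5566       237.5566
  2       262.50       214.9833       429.9666
  3       262.50       194.5550       583.6651
  4     5,262.50     3,529.7423    14,118.9691
  Σ                  4,176.8372    15,370.1574
Price P = Σ PV = 4,176.8372.
Macaulay duration = Σ(t·PV) / P = 15,370.1574 / 4,176.8372 = 3.67986 years.

3.6799 years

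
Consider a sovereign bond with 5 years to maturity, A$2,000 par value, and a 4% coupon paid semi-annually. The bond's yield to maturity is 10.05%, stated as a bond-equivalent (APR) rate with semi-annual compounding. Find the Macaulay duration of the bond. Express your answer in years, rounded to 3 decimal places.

Periodic yield y = 0.05025. Discount each cash flow and weight by its period:
  t   CF        PV=CF/(1+0.05025)^t    t·PV
  1        40.00        38.0862        38.0862
  2        40.00        36.2639        72.5278
  3        40.00        34.5288       103.5865
  4        40.00        32.8768       131.5071
  5        40.00        31.3038       156.5188
  6        40.00        29.8060       178.8361
  7        40.00        28.3799       198.6594
  8        40.00        27.0221       216.1765
  9        40.00        25.7292       231.5625
  10    2,040.00     1,249.4051    12,494.0507
  Σ                  1,533.4017    13,821.5117
Price P = Σ PV = 1,533.4017.
Macaulay duration = Σ(t·PV) / P = 13,821.5117 / 1,533.4017 = 9.01363 half-year periods.
In years: 9.01363 / 2 = 4.50681 years.

4.507 years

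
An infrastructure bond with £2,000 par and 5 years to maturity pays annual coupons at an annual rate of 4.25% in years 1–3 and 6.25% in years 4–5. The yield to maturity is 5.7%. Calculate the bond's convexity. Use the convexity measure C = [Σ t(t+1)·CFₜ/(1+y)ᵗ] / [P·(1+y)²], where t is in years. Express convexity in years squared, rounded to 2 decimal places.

23.91

With y = 0.057:
  t   CF        PV=CF/(1+0.057)^t    t·PV        t(t+1)·PV
  1        85.00        80.4163        80.4163         160.8325
  2        85.00        76.0797       152.1595         456.4784
  3        85.00        71.9770       215.9311         863.7244
  4       125.00       100.1406       400.5623       2,002.8114
  5     2,125.00     1,610.5863     8,052.9314      48,317.5887
  Σ                  1,939.1999     8,902.0006      51,801.4355
P = 1,939.1999.
Convexity = Σ t(t+1)·PV / [P·(1+y)²] = 51,801.4355 / (1,939.1999 × 1.117249) = 23.90943.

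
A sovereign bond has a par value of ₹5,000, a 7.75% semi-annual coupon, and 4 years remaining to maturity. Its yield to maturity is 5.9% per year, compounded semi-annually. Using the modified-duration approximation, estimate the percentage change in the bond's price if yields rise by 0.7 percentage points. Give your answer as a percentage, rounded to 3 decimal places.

-2.402%

Periodic yield y = 0.0295. Modified duration first:
  t   CF        PV=CF/(1+0.0295)^t    t·PV
  1       193.75       188.1982       188.1982
  2       193.75       182.8054       365.6108
  3       193.75       177.5672       532.7015
  4       193.75       172.4790       689.9161
  5       193.75       167.5367       837.6835
  6       193.75       162.7360       976.4159
  7       193.75       158.0728     1,106.5099
  8     5,193.75     4,115.9514    32,927.6109
  Σ                  5,325.3466    37,624.6467
P = 5,325.3466; D_Mac = 7.06520 half-year periods = 3.53260 yrs; D_mod = 3.53260/(1+0.0295) = 3.43138 yrs.
ΔP/P ≈ -D_mod · Δy = -3.43138 × (+0.007) = -0.024020 = -2.4020%.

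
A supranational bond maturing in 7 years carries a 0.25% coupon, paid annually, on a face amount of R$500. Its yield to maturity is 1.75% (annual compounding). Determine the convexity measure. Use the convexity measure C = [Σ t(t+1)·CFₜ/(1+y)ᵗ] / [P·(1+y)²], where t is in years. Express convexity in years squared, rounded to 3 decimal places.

53.520

With y = 0.0175:
  t   CF        PV=CF/(1+0.0175)^t    t·PV        t(t+1)·PV
  1         1.25         1.2285         1.2285           2.4570
  2         1.25         1.2074         2.4147           7.2442
  3         1.25         1.1866         3.5598          14.2393
  4         1.25         1.1662         4.6648          23.3240
  5         1.25         1.1461         5.7307          34.3842
  6         1.25         1.1264         6.7586          47.3100
  7       501.25       443.9289     3,107.5026      24,860.0208
  Σ                    450.9902     3,131.8597      24,988.9795
P = 450.9902.
Convexity = Σ t(t+1)·PV / [P·(1+y)²] = 24,988.9795 / (450.9902 × 1.035306) = 53.51957.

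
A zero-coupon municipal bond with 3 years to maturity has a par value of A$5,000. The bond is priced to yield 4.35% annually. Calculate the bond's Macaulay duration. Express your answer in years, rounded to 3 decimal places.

3.000 years

A zero-coupon bond has a single cash flow at maturity, so its Macaulay duration equals its maturity: 3 years.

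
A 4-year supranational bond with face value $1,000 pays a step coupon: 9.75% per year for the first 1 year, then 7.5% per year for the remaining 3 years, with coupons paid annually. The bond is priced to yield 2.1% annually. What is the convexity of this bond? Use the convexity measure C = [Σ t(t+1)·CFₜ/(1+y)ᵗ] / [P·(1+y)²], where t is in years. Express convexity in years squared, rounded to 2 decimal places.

16.61

With y = 0.021:
  t   CF        PV=CF/(1+0.021)^t    t·PV        t(t+1)·PV
  1        97.50        95.4946        95.4946         190.9892
  2        75.00        71.9465       143.8930         431.6791
  3        75.00        70.4667       211.4002         845.6006
  4     1,075.00       989.2487     3,956.9949      19,784.9744
  Σ                  1,227.1566     4,407.7827      21,253.2433
P = 1,227.1566.
Convexity = Σ t(t+1)·PV / [P·(1+y)²] = 21,253.2433 / (1,227.1566 × 1.042441) = 16.61398.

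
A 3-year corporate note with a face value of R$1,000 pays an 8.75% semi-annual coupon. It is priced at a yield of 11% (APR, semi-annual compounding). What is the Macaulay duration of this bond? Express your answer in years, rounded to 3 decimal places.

2.692 years

Periodic yield y = 0.055. Discount each cash flow and weight by its period:
  t   CF        PV=CF/(1+0.055)^t    t·PV
  1        43.75        41.4692        41.4692
  2        43.75        39.3073        78.6146
  3        43.75        37.2581       111.7743
  4        43.75        35.3157       141.2629
  5        43.75        33.4746       167.3731
  6     1,043.75       756.9753     4,541.8520
  Σ                    943.8003     5,082.3462
Price P = Σ PV = 943.8003.
Macaulay duration = Σ(t·PV) / P = 5,082.3462 / 943.8003 = 5.38498 half-year periods.
In years: 5.38498 / 2 = 2.69249 years.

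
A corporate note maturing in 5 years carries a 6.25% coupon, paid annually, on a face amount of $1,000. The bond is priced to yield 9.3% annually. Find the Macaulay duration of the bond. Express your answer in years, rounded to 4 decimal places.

Periodic yield y = 0.093. Discount each cash flow and weight by its year:
  t   CF        PV=CF/(1+0.093)^t    t·PV
  1        62.50        57.1821        57.1821
  2        62.50        52.3166       104.6332
  3        62.50        47.8652       143.5955
  4        62.50        43.7925       175.1699
  5     1,062.50       681.1271     3,405.6353
  Σ                    882.2834     3,886.2159
Price P = Σ PV = 882.2834.
Macaulay duration = Σ(t·PV) / P = 3,886.2159 / 882.2834 = 4.40473 years.

4.4047 years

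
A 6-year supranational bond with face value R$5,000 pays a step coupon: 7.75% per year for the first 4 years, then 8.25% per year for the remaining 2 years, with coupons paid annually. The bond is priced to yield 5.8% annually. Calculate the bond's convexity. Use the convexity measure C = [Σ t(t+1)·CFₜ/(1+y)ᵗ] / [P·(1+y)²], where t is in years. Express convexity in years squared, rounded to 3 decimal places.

With y = 0.058:
  t   CF        PV=CF/(1+0.058)^t    t·PV        t(t+1)·PV
  1       387.50       366.2571       366.2571         732.5142
  2       387.50       346.1787       692.3574       2,077.0723
  3       387.50       327.2011       981.6032       3,926.4127
  4       387.50       309.2638     1,237.0551       6,185.2753
  5       412.50       311.1685     1,555.8425       9,335.0547
  6     5,412.50     3,859.0811    23,154.4865     162,081.4053
  Σ                  5,519.1502    27,987.6017     184,337.7346
P = 5,519.1502.
Convexity = Σ t(t+1)·PV / [P·(1+y)²] = 184,337.7346 / (5,519.1502 × 1.119364) = 29.83807.

29.838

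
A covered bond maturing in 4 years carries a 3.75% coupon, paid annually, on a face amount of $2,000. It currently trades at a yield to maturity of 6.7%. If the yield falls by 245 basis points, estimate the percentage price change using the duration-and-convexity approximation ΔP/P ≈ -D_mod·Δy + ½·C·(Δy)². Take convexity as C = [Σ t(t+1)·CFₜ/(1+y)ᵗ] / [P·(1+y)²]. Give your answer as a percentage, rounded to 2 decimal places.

+9.16%

With y = 0.067:
  t   CF        PV=CF/(1+0.067)^t    t·PV        t(t+1)·PV
  1        75.00        70.2905        70.2905         140.5811
  2        75.00        65.8768       131.7536         395.2607
  3        75.00        61.7402       185.2206         740.8824
  4     2,075.00     1,600.8861     6,403.5442      32,017.7212
  Σ                  1,798.7936     6,790.8089      33,294.4454
P = 1,798.7936; D_Mac = 3.77520 yrs; D_mod = 3.53815 yrs; C = 16.25779.
Duration effect: -3.53815 × (-0.0245) = +0.086685
Convexity effect: 0.5 × 16.25779 × (-0.0245)² = +0.0048794
ΔP/P ≈ +0.086685 + 0.0048794 = +0.091564 = +9.1564%.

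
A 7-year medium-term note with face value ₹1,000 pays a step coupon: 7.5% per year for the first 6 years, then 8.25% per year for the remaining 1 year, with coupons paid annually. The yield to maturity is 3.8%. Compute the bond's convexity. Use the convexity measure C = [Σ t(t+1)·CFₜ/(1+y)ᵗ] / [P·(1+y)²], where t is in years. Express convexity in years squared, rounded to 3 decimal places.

With y = 0.038:
  t   CF        PV=CF/(1+0.038)^t    t·PV        t(t+1)·PV
  1        75.00        72.2543        72.2543         144.5087
  2        75.00        69.6092       139.2184         417.6551
  3        75.00        67.0609       201.1826         804.7305
  4        75.00        64.6059       258.4234       1,292.1170
  5        75.00        62.2407       311.2035       1,867.2211
  6        75.00        59.9621       359.7729       2,518.4100
  7     1,082.50       833.7703     5,836.3922      46,691.1378
  Σ                  1,229.5034     7,178.4473      53,735.7802
P = 1,229.5034.
Convexity = Σ t(t+1)·PV / [P·(1+y)²] = 53,735.7802 / (1,229.5034 × 1.077444) = 40.56384.

40.564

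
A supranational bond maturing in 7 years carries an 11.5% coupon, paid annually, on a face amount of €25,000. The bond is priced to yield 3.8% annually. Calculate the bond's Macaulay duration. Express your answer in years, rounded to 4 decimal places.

Periodic yield y = 0.038. Discount each cash flow and weight by its year:
  t   CF        PV=CF/(1+0.038)^t    t·PV
  1     2,875.00     2,769.7495     2,769.7495
  2     2,875.00     2,668.3521     5,336.7043
  3     2,875.00     2,570.6668     7,712.0004
  4     2,875.00     2,476.5576     9,906.2304
  5     2,875.00     2,385.8937    11,929.4683
  6     2,875.00     2,298.5488    13,791.2928
  7    27,875.00    21,470.0671   150,290.4696
  Σ                 36,639.8356   201,735.9153
Price P = Σ PV = 36,639.8356.
Macaulay duration = Σ(t·PV) / P = 201,735.9153 / 36,639.8356 = 5.50592 years.

5.5059 years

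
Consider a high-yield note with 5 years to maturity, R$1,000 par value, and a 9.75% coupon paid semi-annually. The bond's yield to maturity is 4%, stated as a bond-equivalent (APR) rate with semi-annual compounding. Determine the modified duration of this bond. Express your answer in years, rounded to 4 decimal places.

Periodic yield y = 0.02. First find Macaulay duration:
  t   CF        PV=CF/(1+0.02)^t    t·PV
  1        48.75        47.7941        47.7941
  2        48.75        46.8570        93.7140
  3        48.75        45.9382       137.8146
  4        48.75        45.0375       180.1499
  5        48.75        44.1544       220.7719
  6        48.75        43.2886       259.7316
  7        48.75        42.4398       297.0787
  8        48.75        41.6077       332.8612
  9        48.75        40.7918       367.1264
  10    1,048.75       860.3403     8,603.4028
  Σ                  1,258.2493    10,540.4452
P = 1,258.2493; Macaulay duration = 10,540.4452 / 1,258.2493 = 8.37707 half-year periods = 4.18854 years.
Modified duration = D_Mac / (1 + y) = 4.18854 / 1.02 = 4.10641 years.

4.1064 years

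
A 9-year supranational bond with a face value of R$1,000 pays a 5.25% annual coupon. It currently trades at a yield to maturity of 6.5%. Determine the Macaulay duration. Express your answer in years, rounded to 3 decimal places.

7.316 years

Periodic yield y = 0.065. Discount each cash flow and weight by its year:
  t   CF        PV=CF/(1+0.065)^t    t·PV
  1        52.50        49.2958        49.2958
  2        52.50        46.2871        92.5742
  3        52.50        43.4621       130.3862
  4        52.50        40.8095       163.2378
  5        52.50        38.3187       191.5937
  6        52.50        35.9800       215.8802
  7        52.50        33.7841       236.4885
  8        52.50        31.7221       253.7771
  9     1,052.50       597.1393     5,374.2535
  Σ                    916.7987     6,707.4871
Price P = Σ PV = 916.7987.
Macaulay duration = Σ(t·PV) / P = 6,707.4871 / 916.7987 = 7.31620 years.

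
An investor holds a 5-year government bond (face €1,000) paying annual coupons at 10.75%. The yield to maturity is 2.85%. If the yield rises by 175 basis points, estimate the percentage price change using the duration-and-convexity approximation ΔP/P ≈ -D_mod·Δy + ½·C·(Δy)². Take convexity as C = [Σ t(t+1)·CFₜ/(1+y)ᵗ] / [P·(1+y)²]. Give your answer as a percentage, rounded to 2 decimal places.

With y = 0.0285:
  t   CF        PV=CF/(1+0.0285)^t    t·PV        t(t+1)·PV
  1       107.50       104.5211       104.5211         209.0423
  2       107.50       101.6248       203.2497         609.7490
  3       107.50        98.8088       296.4264       1,185.7055
  4       107.50        96.0708       384.2831       1,921.4154
  5     1,107.50       962.3261     4,811.6304      28,869.7823
  Σ                  1,363.3516     5,800.1107      32,795.6946
P = 1,363.3516; D_Mac = 4.25430 yrs; D_mod = 4.13641 yrs; C = 22.74052.
Duration effect: -4.13641 × (+0.0175) = -0.072387
Convexity effect: 0.5 × 22.74052 × (0.0175)² = +0.0034821
ΔP/P ≈ -0.072387 + 0.0034821 = -0.068905 = -6.8905%.

-6.89%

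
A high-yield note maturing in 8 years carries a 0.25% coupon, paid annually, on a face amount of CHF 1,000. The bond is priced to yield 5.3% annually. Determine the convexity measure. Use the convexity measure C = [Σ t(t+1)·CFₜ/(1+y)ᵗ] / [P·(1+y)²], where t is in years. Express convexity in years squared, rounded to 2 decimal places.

63.99

With y = 0.053:
  t   CF        PV=CF/(1+0.053)^t    t·PV        t(t+1)·PV
  1         2.50         2.3742         2.3742           4.7483
  2         2.50         2.2547         4.5093          13.5280
  3         2.50         2.1412         6.4236          25.6943
  4         2.50         2.0334         8.1337          40.6683
  5         2.50         1.9311         9.6554          57.9321
  6         2.50         1.8339        11.0033          77.0228
  7         2.50         1.7416        12.1910          97.5280
  8     1,002.50       663.2197     5,305.7575      47,751.8177
  Σ                    677.5297     5,360.0479      48,068.9396
P = 677.5297.
Convexity = Σ t(t+1)·PV / [P·(1+y)²] = 48,068.9396 / (677.5297 × 1.108809) = 63.98519.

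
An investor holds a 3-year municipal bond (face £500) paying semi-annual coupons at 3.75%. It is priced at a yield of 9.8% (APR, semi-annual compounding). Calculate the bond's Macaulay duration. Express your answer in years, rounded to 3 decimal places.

Periodic yield y = 0.049. Discount each cash flow and weight by its period:
  t   CF        PV=CF/(1+0.049)^t    t·PV
  1        9.375         8.9371         8.9371
  2        9.375         8.5196        17.0392
  3        9.375         8.1217        24.3650
  4        9.375         7.7423        30.9692
  5        9.375         7.3806        36.9032
  6      509.375       382.2827     2,293.6965
  Σ                    422.9840     2,411.9101
Price P = Σ PV = 422.9840.
Macaulay duration = Σ(t·PV) / P = 2,411.9101 / 422.9840 = 5.70213 half-year periods.
In years: 5.70213 / 2 = 2.85107 years.

2.851 years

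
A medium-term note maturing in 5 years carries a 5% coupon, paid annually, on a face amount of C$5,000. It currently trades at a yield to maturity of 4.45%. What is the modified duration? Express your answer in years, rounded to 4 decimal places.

Periodic yield y = 0.0445. First find Macaulay duration:
  t   CF        PV=CF/(1+0.0445)^t    t·PV
  1       250.00       239.3490       239.3490
  2       250.00       229.1517       458.3034
  3       250.00       219.3889       658.1667
  4       250.00       210.0420       840.1682
  5     5,250.00     4,222.9611    21,114.8055
  Σ                  5,120.8928    23,310.7929
P = 5,120.8928; Macaulay duration = 23,310.7929 / 5,120.8928 = 4.55210 years.
Modified duration = D_Mac / (1 + y) = 4.55210 / 1.0445 = 4.35816 years.

4.3582 years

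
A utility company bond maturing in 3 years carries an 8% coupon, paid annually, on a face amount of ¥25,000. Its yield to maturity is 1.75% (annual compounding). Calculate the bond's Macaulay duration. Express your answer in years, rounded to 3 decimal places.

2.801 years

Periodic yield y = 0.0175. Discount each cash flow and weight by its year:
  t   CF        PV=CF/(1+0.0175)^t    t·PV
  1     2,000.00     1,965.6020     1,965.6020
  2     2,000.00     1,931.7955     3,863.5911
  3    27,000.00    25,630.7025    76,892.1076
  Σ                 29,528.1001    82,721.3007
Price P = Σ PV = 29,528.1001.
Macaulay duration = Σ(t·PV) / P = 82,721.3007 / 29,528.1001 = 2.80144 years.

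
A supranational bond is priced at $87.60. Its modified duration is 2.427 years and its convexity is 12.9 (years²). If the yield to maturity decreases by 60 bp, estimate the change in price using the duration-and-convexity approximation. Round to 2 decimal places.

+$1.30

Duration effect: -D_mod·Δy = -2.427 × (-0.006) = +0.014562
Convexity effect: ½·C·(Δy)² = 0.5 × 12.9 × (-0.006)² = +0.0002322
ΔP/P ≈ +0.014562 + 0.0002322 = +0.0147942
ΔP ≈ 87.60 × (+0.0147942) = +1.29597192.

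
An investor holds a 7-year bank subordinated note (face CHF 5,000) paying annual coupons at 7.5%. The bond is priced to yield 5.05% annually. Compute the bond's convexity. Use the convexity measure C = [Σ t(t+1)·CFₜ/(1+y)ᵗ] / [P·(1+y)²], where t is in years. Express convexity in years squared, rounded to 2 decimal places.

39.14

With y = 0.0505:
  t   CF        PV=CF/(1+0.0505)^t    t·PV        t(t+1)·PV
  1       375.00       356.9729       356.9729         713.9457
  2       375.00       339.8123       679.6247       2,038.8741
  3       375.00       323.4768       970.4303       3,881.7212
  4       375.00       307.9265     1,231.7059       6,158.5296
  5       375.00       293.1237     1,465.6187       8,793.7120
  6       375.00       279.0326     1,674.1955      11,719.3687
  7     5,375.00     3,807.2033    26,650.4233     213,203.3864
  Σ                  5,707.5481    33,028.9713     246,509.5378
P = 5,707.5481.
Convexity = Σ t(t+1)·PV / [P·(1+y)²] = 246,509.5378 / (5,707.5481 × 1.103550) = 39.13741.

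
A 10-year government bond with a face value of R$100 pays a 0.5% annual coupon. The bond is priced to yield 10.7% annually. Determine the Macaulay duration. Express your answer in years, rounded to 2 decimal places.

9.59 years

Periodic yield y = 0.107. Discount each cash flow and weight by its year:
  t   CF        PV=CF/(1+0.107)^t    t·PV
  1         0.50         0.4517         0.4517
  2         0.50         0.4080         0.8160
  3         0.50         0.3686         1.1057
  4         0.50         0.3330         1.3318
  5         0.50         0.3008         1.5038
  6         0.50         0.2717         1.6302
  7         0.50         0.2454         1.7180
  8         0.50         0.2217         1.7737
  9         0.50         0.2003         1.8025
  10      100.50        36.3655       363.6552
  Σ                     39.1666       375.7888
Price P = Σ PV = 39.1666.
Macaulay duration = Σ(t·PV) / P = 375.7888 / 39.1666 = 9.59462 years.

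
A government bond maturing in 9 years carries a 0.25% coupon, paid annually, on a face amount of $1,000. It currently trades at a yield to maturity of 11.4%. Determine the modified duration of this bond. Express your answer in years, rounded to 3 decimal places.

Periodic yield y = 0.114. First find Macaulay duration:
  t   CF        PV=CF/(1+0.114)^t    t·PV
  1         2.50         2.2442         2.2442
  2         2.50         2.0145         4.0290
  3         2.50         1.8084         5.4251
  4         2.50         1.6233         6.4932
  5         2.50         1.4572         7.2859
  6         2.50         1.3081         7.8484
  7         2.50         1.1742         8.2194
  8         2.50         1.0540         8.4323
  9     1,002.50       379.4178     3,414.7599
  Σ                    392.1016     3,464.7374
P = 392.1016; Macaulay duration = 3,464.7374 / 392.1016 = 8.83633 years.
Modified duration = D_Mac / (1 + y) = 8.83633 / 1.114 = 7.93207 years.

7.932 years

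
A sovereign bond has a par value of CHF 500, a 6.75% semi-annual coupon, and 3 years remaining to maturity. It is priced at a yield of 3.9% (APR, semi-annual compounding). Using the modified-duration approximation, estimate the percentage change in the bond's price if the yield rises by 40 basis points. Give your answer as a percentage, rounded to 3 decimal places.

-1.089%

Periodic yield y = 0.0195. Modified duration first:
  t   CF        PV=CF/(1+0.0195)^t    t·PV
  1       16.875        16.5522        16.5522
  2       16.875        16.2356        32.4713
  3       16.875        15.9251        47.7753
  4       16.875        15.6205        62.4820
  5       16.875        15.3217        76.6086
  6      516.875       460.3224     2,761.9346
  Σ                    539.9776     2,997.8240
P = 539.9776; D_Mac = 5.55176 half-year periods = 2.77588 yrs; D_mod = 2.77588/(1+0.0195) = 2.72278 yrs.
ΔP/P ≈ -D_mod · Δy = -2.72278 × (+0.004) = -0.010891 = -1.0891%.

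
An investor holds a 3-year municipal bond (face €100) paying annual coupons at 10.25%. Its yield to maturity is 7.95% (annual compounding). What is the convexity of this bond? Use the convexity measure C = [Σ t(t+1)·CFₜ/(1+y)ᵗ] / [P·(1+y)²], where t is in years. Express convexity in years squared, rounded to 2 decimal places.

With y = 0.0795:
  t   CF        PV=CF/(1+0.0795)^t    t·PV        t(t+1)·PV
  1        10.25         9.4951         9.4951          18.9903
  2        10.25         8.7959        17.5917          52.7752
  3       110.25        87.6417       262.9250       1,051.7001
  Σ                    105.9327       290.0119       1,123.4655
P = 105.9327.
Convexity = Σ t(t+1)·PV / [P·(1+y)²] = 1,123.4655 / (105.9327 × 1.165320) = 9.10090.

9.10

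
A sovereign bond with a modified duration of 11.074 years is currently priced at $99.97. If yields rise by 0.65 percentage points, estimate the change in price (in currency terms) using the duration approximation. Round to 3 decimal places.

-$7.196

Duration approximation: ΔP/P ≈ -D_mod · Δy = -11.074 × (+0.0065) = -0.071981.
ΔP ≈ 99.97 × (-0.071981) = -7.19594057.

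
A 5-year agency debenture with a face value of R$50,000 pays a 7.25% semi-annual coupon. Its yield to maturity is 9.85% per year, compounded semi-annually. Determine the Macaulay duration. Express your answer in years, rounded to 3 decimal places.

4.235 years

Periodic yield y = 0.04925. Discount each cash flow and weight by its period:
  t   CF        PV=CF/(1+0.04925)^t    t·PV
  1     1,812.50     1,727.4244     1,727.4244
  2     1,812.50     1,646.3420     3,292.6840
  3     1,812.50     1,569.0655     4,707.1966
  4     1,812.50     1,495.4163     5,981.6651
  5     1,812.50     1,425.2240     7,126.1200
  6     1,812.50     1,358.3264     8,149.9585
  7     1,812.50     1,294.5689     9,061.9823
  8     1,812.50     1,233.8041     9,870.4324
  9     1,812.50     1,175.8914    10,583.0226
  10   51,812.50    32,036.4783   320,364.7830
  Σ                 44,962.5412   380,865.2689
Price P = Σ PV = 44,962.5412.
Macaulay duration = Σ(t·PV) / P = 380,865.2689 / 44,962.5412 = 8.47072 half-year periods.
In years: 8.47072 / 2 = 4.23536 years.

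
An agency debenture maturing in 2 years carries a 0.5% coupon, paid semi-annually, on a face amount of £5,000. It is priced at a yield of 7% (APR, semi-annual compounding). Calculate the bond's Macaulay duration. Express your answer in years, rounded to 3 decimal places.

Periodic yield y = 0.035. Discount each cash flow and weight by its period:
  t   CF        PV=CF/(1+0.035)^t    t·PV
  1        12.50        12.0773        12.0773
  2        12.50        11.6689        23.3378
  3        12.50        11.2743        33.8229
  4     5,012.50     4,368.1042    17,472.4167
  Σ                  4,403.1246    17,541.6546
Price P = Σ PV = 4,403.1246.
Macaulay duration = Σ(t·PV) / P = 17,541.6546 / 4,403.1246 = 3.98391 half-year periods.
In years: 3.98391 / 2 = 1.99196 years.

1.992 years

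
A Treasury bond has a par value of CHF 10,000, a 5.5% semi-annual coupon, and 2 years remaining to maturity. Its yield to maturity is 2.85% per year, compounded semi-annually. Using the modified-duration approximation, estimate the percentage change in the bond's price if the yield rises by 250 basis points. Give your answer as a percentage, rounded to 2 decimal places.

Periodic yield y = 0.01425. Modified duration first:
  t   CF        PV=CF/(1+0.01425)^t    t·PV
  1       275.00       271.1363       271.1363
  2       275.00       267.3269       534.6538
  3       275.00       263.5710       790.7130
  4    10,275.00     9,709.6095    38,838.4381
  Σ                 10,511.6437    40,434.9412
P = 10,511.6437; D_Mac = 3.84668 half-year periods = 1.92334 yrs; D_mod = 1.92334/(1+0.01425) = 1.89632 yrs.
ΔP/P ≈ -D_mod · Δy = -1.89632 × (+0.025) = -0.047408 = -4.7408%.

-4.74%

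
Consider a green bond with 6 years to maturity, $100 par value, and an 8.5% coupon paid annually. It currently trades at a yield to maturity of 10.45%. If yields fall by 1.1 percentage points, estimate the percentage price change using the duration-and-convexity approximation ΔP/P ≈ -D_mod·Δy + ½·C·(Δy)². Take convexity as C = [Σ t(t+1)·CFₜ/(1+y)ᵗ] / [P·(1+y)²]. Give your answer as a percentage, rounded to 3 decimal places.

With y = 0.1045:
  t   CF        PV=CF/(1+0.1045)^t    t·PV        t(t+1)·PV
  1         8.50         7.6958         7.6958          15.3916
  2         8.50         6.9677        13.9353          41.8060
  3         8.50         6.3084        18.9253          75.7012
  4         8.50         5.7116        22.8463         114.2315
  5         8.50         5.1712        25.8559         155.1356
  6       108.50        59.7634       358.5805       2,510.0635
  Σ                     91.6181       447.8392       2,912.3295
P = 91.6181; D_Mac = 4.88811 yrs; D_mod = 4.42563 yrs; C = 26.05721.
Duration effect: -4.42563 × (-0.011) = +0.048682
Convexity effect: 0.5 × 26.05721 × (-0.011)² = +0.0015765
ΔP/P ≈ +0.048682 + 0.0015765 = +0.050258 = +5.0258%.

+5.026%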